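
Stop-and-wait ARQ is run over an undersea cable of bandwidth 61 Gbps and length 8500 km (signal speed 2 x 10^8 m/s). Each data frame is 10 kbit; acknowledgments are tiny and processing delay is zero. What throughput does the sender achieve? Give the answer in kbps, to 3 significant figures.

118 kbps

t_tx = L/R = 10000/61000000000 = 1.63934e-07 s.
t_prop = 8500000/200000000 = 0.0425 s; RTT = 0.085 s.
Cycle = t_tx + RTT = 0.0850002 s.
Throughput = L / cycle = 10000 / 0.0850002 = 118 kbps.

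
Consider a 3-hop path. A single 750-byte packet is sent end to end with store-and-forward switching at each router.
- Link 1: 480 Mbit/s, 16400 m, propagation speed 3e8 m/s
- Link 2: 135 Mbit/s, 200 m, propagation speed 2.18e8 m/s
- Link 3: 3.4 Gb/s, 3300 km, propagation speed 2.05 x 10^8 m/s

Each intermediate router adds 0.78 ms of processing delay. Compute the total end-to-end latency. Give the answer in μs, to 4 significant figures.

L = 750 × 8 = 6000 bits.
Transmission delays (L/R per hop): 12.5, 44.4444, 1.76471 μs; sum = 58.7092 μs.
Propagation delays (d/s per hop): 54.6667, 0.917431, 16097.6 μs; sum = 16153.1 μs.
Processing at 2 router(s): 2 × 0.78 ms = 1560 μs.
End-to-end = 17770 μs.

17770 μs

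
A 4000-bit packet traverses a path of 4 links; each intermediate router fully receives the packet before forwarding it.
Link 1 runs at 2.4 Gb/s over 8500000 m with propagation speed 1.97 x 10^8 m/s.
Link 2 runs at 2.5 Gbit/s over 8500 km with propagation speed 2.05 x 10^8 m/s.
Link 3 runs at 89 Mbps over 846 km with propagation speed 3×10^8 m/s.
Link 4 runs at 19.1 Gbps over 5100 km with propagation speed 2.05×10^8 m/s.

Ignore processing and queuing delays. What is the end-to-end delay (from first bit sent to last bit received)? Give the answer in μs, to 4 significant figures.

112400 μs

Transmission delays (L/R per hop): 1.66667, 1.6, 44.9438, 0.209424 μs; sum = 48.4199 μs.
Propagation delays (d/s per hop): 43147.2, 41463.4, 2820, 24878 μs; sum = 112309 μs.
End-to-end = 112400 μs.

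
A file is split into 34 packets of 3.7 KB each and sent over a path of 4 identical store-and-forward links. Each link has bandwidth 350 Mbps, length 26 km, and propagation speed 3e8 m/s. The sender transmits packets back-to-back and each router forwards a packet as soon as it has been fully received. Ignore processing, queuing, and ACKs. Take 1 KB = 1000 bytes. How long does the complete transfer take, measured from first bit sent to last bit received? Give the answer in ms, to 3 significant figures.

Per-hop transmission t_tx = L/R = 29600/350000000 = 0.0845714 ms.
Per-hop propagation t_prop = 26000/300000000 = 0.0866667 ms.
Pipeline fill: first packet needs 4·t_tx to clear all hops; remaining 33 packets each add one t_tx.
Total = (4+34-1)·t_tx + 4·t_prop = 37·0.0845714 + 4·0.0866667 = 3.48 ms.

3.48 ms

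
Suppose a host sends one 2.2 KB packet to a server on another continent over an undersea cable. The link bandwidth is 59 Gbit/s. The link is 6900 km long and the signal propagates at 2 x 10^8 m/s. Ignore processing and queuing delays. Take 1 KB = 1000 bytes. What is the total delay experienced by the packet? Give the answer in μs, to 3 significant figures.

34500 μs

L = 17600 bits.
Transmission delay = L/R = 17600 / 59000000000 = 0.298305 μs.
Propagation delay = d/s = 6900000 m / 200000000 m/s = 34500 μs.
Total = 34500 μs.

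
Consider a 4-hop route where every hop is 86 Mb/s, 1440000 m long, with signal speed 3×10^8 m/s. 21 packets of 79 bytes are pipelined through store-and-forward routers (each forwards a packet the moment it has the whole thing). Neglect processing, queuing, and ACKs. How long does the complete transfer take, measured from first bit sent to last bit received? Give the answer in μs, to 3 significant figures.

19400 μs

Per-hop transmission t_tx = L/R = 632/86000000 = 7.34884 μs.
Per-hop propagation t_prop = 1440000/300000000 = 4800 μs.
Pipeline fill: first packet needs 4·t_tx to clear all hops; remaining 20 packets each add one t_tx.
Total = (4+21-1)·t_tx + 4·t_prop = 24·7.34884 + 4·4800 = 19400 μs.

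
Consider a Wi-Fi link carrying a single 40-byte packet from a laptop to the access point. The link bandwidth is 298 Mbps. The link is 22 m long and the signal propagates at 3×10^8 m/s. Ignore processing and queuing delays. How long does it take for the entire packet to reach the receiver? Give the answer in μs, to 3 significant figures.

1.15 μs

L = 40 × 8 = 320 bits.
Transmission delay = L/R = 320 / 298000000 = 1.07383 μs.
Propagation delay = d/s = 22 m / 300000000 m/s = 0.0733333 μs.
Total = 1.15 μs.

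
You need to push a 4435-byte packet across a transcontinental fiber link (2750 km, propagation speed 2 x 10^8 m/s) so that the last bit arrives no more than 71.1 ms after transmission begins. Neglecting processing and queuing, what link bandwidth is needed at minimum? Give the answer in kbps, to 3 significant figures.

619 kbps

L = 35480 bits.
Propagation delay = 2750000 / 200000000 = 13.75 ms.
Transmission budget = 71.1 − 13.75 = 57.35 ms.
R ≥ L / t_tx = 35480 bits / 0.05735 s = 619 kbps.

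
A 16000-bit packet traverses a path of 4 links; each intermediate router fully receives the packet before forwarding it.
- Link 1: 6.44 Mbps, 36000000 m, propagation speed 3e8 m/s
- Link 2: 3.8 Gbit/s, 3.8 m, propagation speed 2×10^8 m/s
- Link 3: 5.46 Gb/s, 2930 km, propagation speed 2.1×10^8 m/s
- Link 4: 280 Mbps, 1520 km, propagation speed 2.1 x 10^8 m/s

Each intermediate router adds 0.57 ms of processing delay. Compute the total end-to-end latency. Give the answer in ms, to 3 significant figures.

Transmission delays (L/R per hop): 2.48447, 0.00421053, 0.0029304, 0.0571429 ms; sum = 2.54876 ms.
Propagation delays (d/s per hop): 120, 1.9e-05, 13.9524, 7.2381 ms; sum = 141.19 ms.
Processing at 3 router(s): 3 × 0.57 ms = 1.71 ms.
End-to-end = 145 ms.

145 ms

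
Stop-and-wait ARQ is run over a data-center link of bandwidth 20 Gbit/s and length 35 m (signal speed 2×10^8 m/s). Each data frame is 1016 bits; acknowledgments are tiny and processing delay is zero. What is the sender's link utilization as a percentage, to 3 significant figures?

t_tx = L/R = 1016/20000000000 = 5.08e-08 s.
t_prop = 35/200000000 = 1.75e-07 s; RTT = 3.5e-07 s.
Cycle = t_tx + RTT = 4.008e-07 s.
Utilization = t_tx / cycle = 5.08e-08/4.008e-07 = 12.7 %.

12.7 %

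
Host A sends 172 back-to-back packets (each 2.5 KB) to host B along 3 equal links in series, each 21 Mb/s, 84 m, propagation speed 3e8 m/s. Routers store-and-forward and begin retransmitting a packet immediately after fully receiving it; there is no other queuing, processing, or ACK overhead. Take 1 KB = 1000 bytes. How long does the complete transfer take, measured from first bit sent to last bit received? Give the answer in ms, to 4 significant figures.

165.7 ms

Per-hop transmission t_tx = L/R = 20000/21000000 = 0.952381 ms.
Per-hop propagation t_prop = 84/300000000 = 0.00028 ms.
Pipeline fill: first packet needs 3·t_tx to clear all hops; remaining 171 packets each add one t_tx.
Total = (3+172-1)·t_tx + 3·t_prop = 174·0.952381 + 3·0.00028 = 165.7 ms.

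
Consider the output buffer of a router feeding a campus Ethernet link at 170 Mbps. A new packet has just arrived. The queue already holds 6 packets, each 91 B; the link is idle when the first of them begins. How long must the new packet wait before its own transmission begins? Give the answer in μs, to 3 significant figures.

25.7 μs

Each queued packet: L/R = 728/170000000 = 4.28235 μs.
6 queued → 25.6941 μs.
Queuing delay = 25.7 μs.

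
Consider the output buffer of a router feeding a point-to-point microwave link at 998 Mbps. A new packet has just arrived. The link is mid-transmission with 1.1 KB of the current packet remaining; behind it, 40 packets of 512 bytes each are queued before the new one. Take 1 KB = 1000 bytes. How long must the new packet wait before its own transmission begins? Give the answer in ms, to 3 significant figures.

Each queued packet: L/R = 4096/998000000 = 0.00410421 ms.
40 queued → 0.164168 ms.
Plus remaining 8800 bits of current packet: 0.00881764 ms.
Queuing delay = 0.173 ms.

0.173 ms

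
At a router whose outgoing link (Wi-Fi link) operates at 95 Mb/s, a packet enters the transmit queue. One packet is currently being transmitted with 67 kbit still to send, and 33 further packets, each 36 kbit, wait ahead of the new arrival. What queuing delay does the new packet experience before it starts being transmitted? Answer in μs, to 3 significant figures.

Each queued packet: L/R = 36000/95000000 = 378.947 μs.
33 queued → 12505.3 μs.
Plus remaining 67000 bits of current packet: 705.263 μs.
Queuing delay = 13200 μs.

13200 μs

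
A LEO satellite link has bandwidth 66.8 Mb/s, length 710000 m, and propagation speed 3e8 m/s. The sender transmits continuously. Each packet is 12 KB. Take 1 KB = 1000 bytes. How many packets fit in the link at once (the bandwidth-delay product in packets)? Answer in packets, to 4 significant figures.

Propagation delay = 710000 / 300000000 = 0.00236667 s.
BDP = R × t_prop = 66800000 × 0.00236667 = 158093 bits.
In packets of 96000 bits: 1.647 packets.

1.647 packets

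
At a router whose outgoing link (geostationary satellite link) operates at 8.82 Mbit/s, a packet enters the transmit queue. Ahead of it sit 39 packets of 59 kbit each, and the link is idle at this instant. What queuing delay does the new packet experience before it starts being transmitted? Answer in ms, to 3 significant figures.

Each queued packet: L/R = 59000/8820000 = 6.68934 ms.
39 queued → 260.884 ms.
Queuing delay = 261 ms.

261 ms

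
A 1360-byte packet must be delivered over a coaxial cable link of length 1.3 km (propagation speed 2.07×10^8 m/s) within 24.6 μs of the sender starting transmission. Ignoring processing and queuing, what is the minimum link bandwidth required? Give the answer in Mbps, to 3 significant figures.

L = 10880 bits.
Propagation delay = 1300 / 2.07e+08 = 6.28019 μs.
Transmission budget = 24.6 − 6.28019 = 18.3198 μs.
R ≥ L / t_tx = 10880 bits / 1.83198e-05 s = 594 Mbps.

594 Mbps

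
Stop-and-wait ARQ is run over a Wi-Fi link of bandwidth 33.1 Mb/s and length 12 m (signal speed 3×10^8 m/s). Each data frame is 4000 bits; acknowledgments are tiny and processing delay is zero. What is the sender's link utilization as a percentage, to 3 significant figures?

99.9 %

t_tx = L/R = 4000/33100000 = 0.000120846 s.
t_prop = 12/300000000 = 4e-08 s; RTT = 8e-08 s.
Cycle = t_tx + RTT = 0.000120926 s.
Utilization = t_tx / cycle = 0.000120846/0.000120926 = 99.9 %.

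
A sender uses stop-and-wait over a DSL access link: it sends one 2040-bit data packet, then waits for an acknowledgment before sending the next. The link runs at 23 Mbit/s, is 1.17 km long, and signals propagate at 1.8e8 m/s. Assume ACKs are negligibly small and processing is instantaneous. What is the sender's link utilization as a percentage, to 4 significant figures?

87.22 %

t_tx = L/R = 2040/23000000 = 8.86957e-05 s.
t_prop = 1170/180000000 = 6.5e-06 s; RTT = 1.3e-05 s.
Cycle = t_tx + RTT = 0.000101696 s.
Utilization = t_tx / cycle = 8.86957e-05/0.000101696 = 87.22 %.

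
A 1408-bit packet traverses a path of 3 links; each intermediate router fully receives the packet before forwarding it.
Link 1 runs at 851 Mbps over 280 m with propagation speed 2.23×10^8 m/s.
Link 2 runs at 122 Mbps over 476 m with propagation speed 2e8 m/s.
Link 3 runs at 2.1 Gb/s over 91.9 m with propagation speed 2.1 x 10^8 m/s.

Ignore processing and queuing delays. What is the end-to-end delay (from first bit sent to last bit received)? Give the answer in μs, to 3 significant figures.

Transmission delays (L/R per hop): 1.65452, 11.541, 0.670476 μs; sum = 13.866 μs.
Propagation delays (d/s per hop): 1.25561, 2.38, 0.437619 μs; sum = 4.07322 μs.
End-to-end = 17.9 μs.

17.9 μs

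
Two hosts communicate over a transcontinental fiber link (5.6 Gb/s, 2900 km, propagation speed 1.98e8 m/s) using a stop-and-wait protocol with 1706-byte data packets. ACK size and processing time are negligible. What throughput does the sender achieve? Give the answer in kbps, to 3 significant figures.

466 kbps

t_tx = L/R = 13648/5600000000 = 2.43714e-06 s.
t_prop = 2900000/198000000 = 0.0146465 s; RTT = 0.0292929 s.
Cycle = t_tx + RTT = 0.0292954 s.
Throughput = L / cycle = 13648 / 0.0292954 = 466 kbps.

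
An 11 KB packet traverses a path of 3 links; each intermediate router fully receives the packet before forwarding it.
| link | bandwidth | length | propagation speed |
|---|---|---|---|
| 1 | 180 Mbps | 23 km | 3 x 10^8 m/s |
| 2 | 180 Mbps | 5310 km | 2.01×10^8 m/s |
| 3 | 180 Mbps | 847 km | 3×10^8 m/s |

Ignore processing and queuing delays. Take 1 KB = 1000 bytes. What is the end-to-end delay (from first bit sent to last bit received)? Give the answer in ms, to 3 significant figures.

30.8 ms

L = 88000 bits.
Transmission delay per hop = L/R = 88000/180000000 = 0.488889 ms; 3 hops → 1.46667 ms.
Propagation delays (d/s per hop): 0.0766667, 26.4179, 2.82333 ms; sum = 29.3179 ms.
End-to-end = 30.8 ms.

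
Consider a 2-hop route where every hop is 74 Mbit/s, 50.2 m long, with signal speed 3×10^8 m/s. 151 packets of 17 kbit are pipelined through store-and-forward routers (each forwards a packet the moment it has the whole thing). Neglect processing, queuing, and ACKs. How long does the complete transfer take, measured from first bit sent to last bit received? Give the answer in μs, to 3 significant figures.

Per-hop transmission t_tx = L/R = 17000/74000000 = 229.73 μs.
Per-hop propagation t_prop = 50.2/300000000 = 0.167333 μs.
Pipeline fill: first packet needs 2·t_tx to clear all hops; remaining 150 packets each add one t_tx.
Total = (2+151-1)·t_tx + 2·t_prop = 152·229.73 + 2·0.167333 = 34900 μs.

34900 μs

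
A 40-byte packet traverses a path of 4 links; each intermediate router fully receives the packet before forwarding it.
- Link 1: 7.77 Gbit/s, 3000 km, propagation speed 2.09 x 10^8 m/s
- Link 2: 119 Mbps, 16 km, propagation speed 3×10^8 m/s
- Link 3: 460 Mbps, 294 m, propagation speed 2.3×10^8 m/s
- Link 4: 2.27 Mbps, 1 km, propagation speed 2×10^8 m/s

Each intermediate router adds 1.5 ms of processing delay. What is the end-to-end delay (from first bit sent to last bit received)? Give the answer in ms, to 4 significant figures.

L = 40 × 8 = 320 bits.
Transmission delays (L/R per hop): 4.1184e-05, 0.00268908, 0.000695652, 0.140969 ms; sum = 0.144395 ms.
Propagation delays (d/s per hop): 14.3541, 0.0533333, 0.00127826, 0.005 ms; sum = 14.4137 ms.
Processing at 3 router(s): 3 × 1.5 ms = 4.5 ms.
End-to-end = 19.06 ms.

19.06 ms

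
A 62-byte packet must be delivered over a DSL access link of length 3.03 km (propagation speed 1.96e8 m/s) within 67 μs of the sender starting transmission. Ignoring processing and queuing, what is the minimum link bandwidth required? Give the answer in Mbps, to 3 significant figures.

L = 496 bits.
Propagation delay = 3030 / 196000000 = 15.4592 μs.
Transmission budget = 67 − 15.4592 = 51.5408 μs.
R ≥ L / t_tx = 496 bits / 5.15408e-05 s = 9.62 Mbps.

9.62 Mbps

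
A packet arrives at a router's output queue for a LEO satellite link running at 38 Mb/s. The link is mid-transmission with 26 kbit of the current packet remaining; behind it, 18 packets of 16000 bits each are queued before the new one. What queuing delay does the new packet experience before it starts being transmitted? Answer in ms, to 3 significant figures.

8.26 ms

Each queued packet: L/R = 16000/38000000 = 0.421053 ms.
18 queued → 7.57895 ms.
Plus remaining 26000 bits of current packet: 0.684211 ms.
Queuing delay = 8.26 ms.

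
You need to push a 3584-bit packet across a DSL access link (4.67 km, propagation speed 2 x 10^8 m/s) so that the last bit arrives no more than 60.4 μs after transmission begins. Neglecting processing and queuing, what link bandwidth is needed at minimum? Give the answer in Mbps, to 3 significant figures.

96.7 Mbps

Propagation delay = 4670 / 200000000 = 23.35 μs.
Transmission budget = 60.4 − 23.35 = 37.05 μs.
R ≥ L / t_tx = 3584 bits / 3.705e-05 s = 96.7 Mbps.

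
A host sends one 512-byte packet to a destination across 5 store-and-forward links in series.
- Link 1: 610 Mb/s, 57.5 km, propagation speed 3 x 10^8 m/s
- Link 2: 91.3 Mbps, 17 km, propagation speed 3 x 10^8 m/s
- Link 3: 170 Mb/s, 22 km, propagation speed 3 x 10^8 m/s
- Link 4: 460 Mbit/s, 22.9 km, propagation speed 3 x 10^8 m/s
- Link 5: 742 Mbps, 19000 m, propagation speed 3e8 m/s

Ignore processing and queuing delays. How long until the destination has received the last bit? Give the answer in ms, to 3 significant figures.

0.551 ms

L = 512 × 8 = 4096 bits.
Transmission delays (L/R per hop): 0.00671475, 0.0448631, 0.0240941, 0.00890435, 0.00552022 ms; sum = 0.0900965 ms.
Propagation delays (d/s per hop): 0.191667, 0.0566667, 0.0733333, 0.0763333, 0.0633333 ms; sum = 0.461333 ms.
End-to-end = 0.551 ms.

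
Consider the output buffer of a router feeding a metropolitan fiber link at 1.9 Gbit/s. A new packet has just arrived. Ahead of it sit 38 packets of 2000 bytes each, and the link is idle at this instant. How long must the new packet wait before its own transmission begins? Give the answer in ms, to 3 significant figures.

0.320 ms

Each queued packet: L/R = 16000/1900000000 = 0.00842105 ms.
38 queued → 0.32 ms.
Queuing delay = 0.320 ms.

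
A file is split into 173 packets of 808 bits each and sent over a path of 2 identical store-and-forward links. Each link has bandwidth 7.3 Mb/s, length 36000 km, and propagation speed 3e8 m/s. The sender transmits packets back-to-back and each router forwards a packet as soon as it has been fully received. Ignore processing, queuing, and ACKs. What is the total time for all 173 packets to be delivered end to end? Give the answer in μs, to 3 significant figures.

259000 μs

Per-hop transmission t_tx = L/R = 808/7300000 = 110.685 μs.
Per-hop propagation t_prop = 36000000/300000000 = 120000 μs.
Pipeline fill: first packet needs 2·t_tx to clear all hops; remaining 172 packets each add one t_tx.
Total = (2+173-1)·t_tx + 2·t_prop = 174·110.685 + 2·120000 = 259000 μs.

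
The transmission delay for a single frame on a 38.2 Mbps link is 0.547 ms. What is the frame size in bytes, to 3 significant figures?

2610 bytes

L = R × t_tx = 38200000 b/s × 0.000547 s = 20895.4 bits.
In bytes: 20895.4 / 8 = 2610 bytes.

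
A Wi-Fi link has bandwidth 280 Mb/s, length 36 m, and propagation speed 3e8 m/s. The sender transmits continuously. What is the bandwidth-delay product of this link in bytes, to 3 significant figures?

4.20 bytes

Propagation delay = 36 / 300000000 = 1.2e-07 s.
BDP = R × t_prop = 280000000 × 1.2e-07 = 33.6 bits.
In bytes: 33.6/8 = 4.20 bytes.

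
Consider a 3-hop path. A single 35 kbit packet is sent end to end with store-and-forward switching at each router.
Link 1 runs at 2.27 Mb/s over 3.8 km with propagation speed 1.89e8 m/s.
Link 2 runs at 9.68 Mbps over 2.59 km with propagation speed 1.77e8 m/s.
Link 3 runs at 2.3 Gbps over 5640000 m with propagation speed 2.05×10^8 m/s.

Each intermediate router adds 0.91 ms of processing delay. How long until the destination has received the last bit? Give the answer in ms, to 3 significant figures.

L = 35000 bits.
Transmission delays (L/R per hop): 15.4185, 3.6157, 0.0152174 ms; sum = 19.0494 ms.
Propagation delays (d/s per hop): 0.0201058, 0.0146328, 27.5122 ms; sum = 27.5469 ms.
Processing at 2 router(s): 2 × 0.91 ms = 1.82 ms.
End-to-end = 48.4 ms.

48.4 ms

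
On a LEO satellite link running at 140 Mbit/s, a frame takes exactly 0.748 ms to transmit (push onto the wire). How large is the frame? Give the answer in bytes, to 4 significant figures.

13090 bytes

L = R × t_tx = 140000000 b/s × 0.000748 s = 104720 bits.
In bytes: 104720 / 8 = 13090 bytes.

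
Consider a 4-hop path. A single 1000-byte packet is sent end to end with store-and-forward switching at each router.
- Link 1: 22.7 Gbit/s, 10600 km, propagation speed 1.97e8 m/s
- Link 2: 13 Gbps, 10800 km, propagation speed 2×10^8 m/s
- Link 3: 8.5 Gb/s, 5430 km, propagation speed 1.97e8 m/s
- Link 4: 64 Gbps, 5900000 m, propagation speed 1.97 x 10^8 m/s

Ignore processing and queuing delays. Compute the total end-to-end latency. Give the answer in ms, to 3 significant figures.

165 ms

L = 1000 × 8 = 8000 bits.
Transmission delays (L/R per hop): 0.000352423, 0.000615385, 0.000941176, 0.000125 ms; sum = 0.00203398 ms.
Propagation delays (d/s per hop): 53.8071, 54, 27.5635, 29.9492 ms; sum = 165.32 ms.
End-to-end = 165 ms.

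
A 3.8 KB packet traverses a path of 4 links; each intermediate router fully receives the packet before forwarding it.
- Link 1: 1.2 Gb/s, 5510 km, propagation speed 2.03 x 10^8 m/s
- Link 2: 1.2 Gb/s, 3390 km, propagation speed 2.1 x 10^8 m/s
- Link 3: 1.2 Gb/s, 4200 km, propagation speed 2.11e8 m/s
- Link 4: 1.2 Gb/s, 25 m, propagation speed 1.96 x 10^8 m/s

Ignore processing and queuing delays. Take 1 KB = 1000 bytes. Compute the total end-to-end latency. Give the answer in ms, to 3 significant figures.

63.3 ms

L = 30400 bits.
Transmission delay per hop = L/R = 30400/1200000000 = 0.0253333 ms; 4 hops → 0.101333 ms.
Propagation delays (d/s per hop): 27.1429, 16.1429, 19.9052, 0.000127551 ms; sum = 63.1911 ms.
End-to-end = 63.3 ms.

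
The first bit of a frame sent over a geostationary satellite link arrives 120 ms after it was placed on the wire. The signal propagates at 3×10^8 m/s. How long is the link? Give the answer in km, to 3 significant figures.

36000 km

d = s × t_prop = 300000000 × 0.12 = 36000 km.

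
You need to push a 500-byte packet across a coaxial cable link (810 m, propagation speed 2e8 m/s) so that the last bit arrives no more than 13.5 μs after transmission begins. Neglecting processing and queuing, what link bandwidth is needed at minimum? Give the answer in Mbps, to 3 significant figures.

423 Mbps

L = 4000 bits.
Propagation delay = 810 / 200000000 = 4.05 μs.
Transmission budget = 13.5 − 4.05 = 9.45 μs.
R ≥ L / t_tx = 4000 bits / 9.45e-06 s = 423 Mbps.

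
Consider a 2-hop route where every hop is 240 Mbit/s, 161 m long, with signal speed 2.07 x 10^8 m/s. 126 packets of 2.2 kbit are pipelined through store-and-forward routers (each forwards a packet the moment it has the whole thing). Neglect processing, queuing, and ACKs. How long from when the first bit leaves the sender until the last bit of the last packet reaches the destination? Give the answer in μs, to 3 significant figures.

1170 μs

Per-hop transmission t_tx = L/R = 2200/240000000 = 9.16667 μs.
Per-hop propagation t_prop = 161/2.07e+08 = 0.777778 μs.
Pipeline fill: first packet needs 2·t_tx to clear all hops; remaining 125 packets each add one t_tx.
Total = (2+126-1)·t_tx + 2·t_prop = 127·9.16667 + 2·0.777778 = 1170 μs.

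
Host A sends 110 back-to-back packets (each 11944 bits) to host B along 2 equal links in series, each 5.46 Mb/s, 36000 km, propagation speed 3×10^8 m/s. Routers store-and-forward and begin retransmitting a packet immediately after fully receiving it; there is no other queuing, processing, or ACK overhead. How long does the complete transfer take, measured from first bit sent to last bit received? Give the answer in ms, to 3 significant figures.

Per-hop transmission t_tx = L/R = 11944/5460000 = 2.18755 ms.
Per-hop propagation t_prop = 36000000/300000000 = 120 ms.
Pipeline fill: first packet needs 2·t_tx to clear all hops; remaining 109 packets each add one t_tx.
Total = (2+110-1)·t_tx + 2·t_prop = 111·2.18755 + 2·120 = 483 ms.

483 ms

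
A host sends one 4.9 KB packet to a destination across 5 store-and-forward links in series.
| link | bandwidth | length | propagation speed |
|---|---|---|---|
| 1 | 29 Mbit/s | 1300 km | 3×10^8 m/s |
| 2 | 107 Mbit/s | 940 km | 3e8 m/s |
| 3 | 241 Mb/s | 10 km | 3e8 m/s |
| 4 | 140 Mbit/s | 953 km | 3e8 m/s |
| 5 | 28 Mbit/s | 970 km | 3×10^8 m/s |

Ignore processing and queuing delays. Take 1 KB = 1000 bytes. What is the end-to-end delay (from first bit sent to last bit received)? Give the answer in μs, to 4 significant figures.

L = 39200 bits.
Transmission delays (L/R per hop): 1351.72, 366.355, 162.656, 280, 1400 μs; sum = 3560.73 μs.
Propagation delays (d/s per hop): 4333.33, 3133.33, 33.3333, 3176.67, 3233.33 μs; sum = 13910 μs.
End-to-end = 17470 μs.

17470 μs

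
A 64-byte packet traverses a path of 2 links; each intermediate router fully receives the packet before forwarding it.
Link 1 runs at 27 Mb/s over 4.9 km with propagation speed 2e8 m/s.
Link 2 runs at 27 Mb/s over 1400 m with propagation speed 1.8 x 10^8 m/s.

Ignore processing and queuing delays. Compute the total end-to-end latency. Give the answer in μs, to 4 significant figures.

L = 64 × 8 = 512 bits.
Transmission delay per hop = L/R = 512/27000000 = 18.963 μs; 2 hops → 37.9259 μs.
Propagation delays (d/s per hop): 24.5, 7.77778 μs; sum = 32.2778 μs.
End-to-end = 70.20 μs.

70.20 μs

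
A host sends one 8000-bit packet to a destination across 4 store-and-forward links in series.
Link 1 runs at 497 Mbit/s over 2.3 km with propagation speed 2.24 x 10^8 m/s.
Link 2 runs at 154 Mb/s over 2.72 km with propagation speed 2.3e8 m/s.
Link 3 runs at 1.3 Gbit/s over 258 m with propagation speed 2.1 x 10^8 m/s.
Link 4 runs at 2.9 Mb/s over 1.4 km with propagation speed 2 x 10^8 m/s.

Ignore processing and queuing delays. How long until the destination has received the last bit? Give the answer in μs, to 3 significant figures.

2860 μs

Transmission delays (L/R per hop): 16.0966, 51.9481, 6.15385, 2758.62 μs; sum = 2832.82 μs.
Propagation delays (d/s per hop): 10.2679, 11.8261, 1.22857, 7 μs; sum = 30.3225 μs.
End-to-end = 2860 μs.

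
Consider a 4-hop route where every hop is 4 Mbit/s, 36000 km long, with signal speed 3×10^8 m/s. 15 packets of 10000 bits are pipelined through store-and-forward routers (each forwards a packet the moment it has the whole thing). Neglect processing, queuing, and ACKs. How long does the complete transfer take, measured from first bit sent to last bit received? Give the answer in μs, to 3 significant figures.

Per-hop transmission t_tx = L/R = 10000/4000000 = 2500 μs.
Per-hop propagation t_prop = 36000000/300000000 = 120000 μs.
Pipeline fill: first packet needs 4·t_tx to clear all hops; remaining 14 packets each add one t_tx.
Total = (4+15-1)·t_tx + 4·t_prop = 18·2500 + 4·120000 = 525000 μs.

525000 μs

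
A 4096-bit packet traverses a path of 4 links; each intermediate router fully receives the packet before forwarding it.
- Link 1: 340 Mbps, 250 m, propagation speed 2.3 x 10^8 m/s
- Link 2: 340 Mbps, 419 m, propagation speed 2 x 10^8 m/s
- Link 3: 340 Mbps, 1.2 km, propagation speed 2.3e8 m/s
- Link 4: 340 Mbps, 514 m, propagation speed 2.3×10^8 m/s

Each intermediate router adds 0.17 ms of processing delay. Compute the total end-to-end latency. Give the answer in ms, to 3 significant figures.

Transmission delay per hop = L/R = 4096/340000000 = 0.0120471 ms; 4 hops → 0.0481882 ms.
Propagation delays (d/s per hop): 0.00108696, 0.002095, 0.00521739, 0.00223478 ms; sum = 0.0106341 ms.
Processing at 3 router(s): 3 × 0.17 ms = 0.51 ms.
End-to-end = 0.569 ms.

0.569 ms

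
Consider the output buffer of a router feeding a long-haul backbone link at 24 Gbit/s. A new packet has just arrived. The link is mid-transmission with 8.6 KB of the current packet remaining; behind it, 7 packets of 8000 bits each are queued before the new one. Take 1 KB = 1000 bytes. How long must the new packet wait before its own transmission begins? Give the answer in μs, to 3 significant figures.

5.20 μs

Each queued packet: L/R = 8000/24000000000 = 0.333333 μs.
7 queued → 2.33333 μs.
Plus remaining 68800 bits of current packet: 2.86667 μs.
Queuing delay = 5.20 μs.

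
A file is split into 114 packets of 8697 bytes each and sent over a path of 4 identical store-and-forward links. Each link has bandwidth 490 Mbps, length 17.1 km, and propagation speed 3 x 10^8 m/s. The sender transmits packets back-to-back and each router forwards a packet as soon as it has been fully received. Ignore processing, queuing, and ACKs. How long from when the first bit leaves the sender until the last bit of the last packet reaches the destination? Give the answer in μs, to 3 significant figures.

Per-hop transmission t_tx = L/R = 69576/490000000 = 141.992 μs.
Per-hop propagation t_prop = 17100/300000000 = 57 μs.
Pipeline fill: first packet needs 4·t_tx to clear all hops; remaining 113 packets each add one t_tx.
Total = (4+114-1)·t_tx + 4·t_prop = 117·141.992 + 4·57 = 16800 μs.

16800 μs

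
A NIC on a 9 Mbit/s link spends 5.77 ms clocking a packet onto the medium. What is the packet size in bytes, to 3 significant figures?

6490 bytes

L = R × t_tx = 9000000 b/s × 0.00577 s = 51930 bits.
In bytes: 51930 / 8 = 6490 bytes.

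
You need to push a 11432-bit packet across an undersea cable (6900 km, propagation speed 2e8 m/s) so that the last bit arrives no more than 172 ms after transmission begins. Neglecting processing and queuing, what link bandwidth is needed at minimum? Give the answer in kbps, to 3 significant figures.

83.1 kbps

Propagation delay = 6900000 / 200000000 = 34.5 ms.
Transmission budget = 172 − 34.5 = 137.5 ms.
R ≥ L / t_tx = 11432 bits / 0.1375 s = 83.1 kbps.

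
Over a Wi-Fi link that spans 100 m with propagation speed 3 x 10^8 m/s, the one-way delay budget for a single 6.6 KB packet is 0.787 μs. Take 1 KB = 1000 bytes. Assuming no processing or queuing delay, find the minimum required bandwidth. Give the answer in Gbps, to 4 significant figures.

L = 52800 bits.
Propagation delay = 100 / 300000000 = 0.333333 μs.
Transmission budget = 0.787 − 0.333333 = 0.453667 μs.
R ≥ L / t_tx = 52800 bits / 4.53667e-07 s = 116.4 Gbps.

116.4 Gbps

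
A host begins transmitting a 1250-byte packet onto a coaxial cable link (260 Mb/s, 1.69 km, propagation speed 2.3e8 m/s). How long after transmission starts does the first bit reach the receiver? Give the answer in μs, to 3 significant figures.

7.35 μs

First bit experiences only propagation delay: d/s = 1690/2.3e+08 = 7.35 μs.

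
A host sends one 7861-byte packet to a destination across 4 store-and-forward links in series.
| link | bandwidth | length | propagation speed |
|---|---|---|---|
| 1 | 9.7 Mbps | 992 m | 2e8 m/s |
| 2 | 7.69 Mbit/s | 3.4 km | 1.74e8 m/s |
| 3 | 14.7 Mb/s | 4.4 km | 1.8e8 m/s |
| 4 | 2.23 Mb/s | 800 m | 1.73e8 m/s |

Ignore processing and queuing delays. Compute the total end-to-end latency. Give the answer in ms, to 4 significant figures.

47.19 ms

L = 7861 × 8 = 62888 bits.
Transmission delays (L/R per hop): 6.4833, 8.17789, 4.2781, 28.2009 ms; sum = 47.1402 ms.
Propagation delays (d/s per hop): 0.00496, 0.0195402, 0.0244444, 0.00462428 ms; sum = 0.053569 ms.
End-to-end = 47.19 ms.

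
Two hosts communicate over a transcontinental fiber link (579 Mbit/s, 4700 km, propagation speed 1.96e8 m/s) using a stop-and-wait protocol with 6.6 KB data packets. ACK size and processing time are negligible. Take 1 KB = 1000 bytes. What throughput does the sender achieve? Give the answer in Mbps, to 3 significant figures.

t_tx = L/R = 52800/579000000 = 9.11917e-05 s.
t_prop = 4700000/196000000 = 0.0239796 s; RTT = 0.0479592 s.
Cycle = t_tx + RTT = 0.0480504 s.
Throughput = L / cycle = 52800 / 0.0480504 = 1.10 Mbps.

1.10 Mbps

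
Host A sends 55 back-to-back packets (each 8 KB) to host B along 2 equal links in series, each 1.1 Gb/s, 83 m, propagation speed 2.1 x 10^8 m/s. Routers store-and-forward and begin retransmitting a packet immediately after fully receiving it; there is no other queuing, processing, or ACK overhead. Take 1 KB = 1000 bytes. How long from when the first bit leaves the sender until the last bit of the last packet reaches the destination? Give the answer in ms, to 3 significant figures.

3.26 ms

Per-hop transmission t_tx = L/R = 64000/1100000000 = 0.0581818 ms.
Per-hop propagation t_prop = 83/210000000 = 0.000395238 ms.
Pipeline fill: first packet needs 2·t_tx to clear all hops; remaining 54 packets each add one t_tx.
Total = (2+55-1)·t_tx + 2·t_prop = 56·0.0581818 + 2·0.000395238 = 3.26 ms.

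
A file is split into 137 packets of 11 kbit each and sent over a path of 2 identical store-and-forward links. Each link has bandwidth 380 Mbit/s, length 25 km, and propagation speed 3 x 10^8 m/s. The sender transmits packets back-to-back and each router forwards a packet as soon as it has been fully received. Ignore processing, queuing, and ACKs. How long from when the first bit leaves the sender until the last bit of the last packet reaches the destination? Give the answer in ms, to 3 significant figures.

Per-hop transmission t_tx = L/R = 11000/380000000 = 0.0289474 ms.
Per-hop propagation t_prop = 25000/300000000 = 0.0833333 ms.
Pipeline fill: first packet needs 2·t_tx to clear all hops; remaining 136 packets each add one t_tx.
Total = (2+137-1)·t_tx + 2·t_prop = 138·0.0289474 + 2·0.0833333 = 4.16 ms.

4.16 ms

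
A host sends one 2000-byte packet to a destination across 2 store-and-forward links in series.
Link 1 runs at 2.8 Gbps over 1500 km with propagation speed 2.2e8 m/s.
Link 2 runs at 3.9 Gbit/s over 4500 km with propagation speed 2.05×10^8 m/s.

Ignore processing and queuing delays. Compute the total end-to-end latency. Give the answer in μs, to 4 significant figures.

28780 μs

L = 2000 × 8 = 16000 bits.
Transmission delays (L/R per hop): 5.71429, 4.10256 μs; sum = 9.81685 μs.
Propagation delays (d/s per hop): 6818.18, 21951.2 μs; sum = 28769.4 μs.
End-to-end = 28780 μs.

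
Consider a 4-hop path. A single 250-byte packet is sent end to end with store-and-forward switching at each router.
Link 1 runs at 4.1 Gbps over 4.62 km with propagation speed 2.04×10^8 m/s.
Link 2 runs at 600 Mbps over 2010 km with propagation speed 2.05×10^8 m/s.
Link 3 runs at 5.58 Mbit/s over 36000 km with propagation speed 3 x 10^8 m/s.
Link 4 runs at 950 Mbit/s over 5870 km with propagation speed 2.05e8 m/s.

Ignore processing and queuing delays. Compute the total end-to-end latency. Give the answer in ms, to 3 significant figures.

159 ms

L = 250 × 8 = 2000 bits.
Transmission delays (L/R per hop): 0.000487805, 0.00333333, 0.358423, 0.00210526 ms; sum = 0.364349 ms.
Propagation delays (d/s per hop): 0.0226471, 9.80488, 120, 28.6341 ms; sum = 158.462 ms.
End-to-end = 159 ms.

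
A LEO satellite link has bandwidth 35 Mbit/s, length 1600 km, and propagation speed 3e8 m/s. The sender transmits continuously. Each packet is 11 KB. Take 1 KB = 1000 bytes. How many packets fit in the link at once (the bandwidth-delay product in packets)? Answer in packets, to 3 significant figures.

Propagation delay = 1600000 / 300000000 = 0.00533333 s.
BDP = R × t_prop = 35000000 × 0.00533333 = 186667 bits.
In packets of 88000 bits: 2.12 packets.

2.12 packets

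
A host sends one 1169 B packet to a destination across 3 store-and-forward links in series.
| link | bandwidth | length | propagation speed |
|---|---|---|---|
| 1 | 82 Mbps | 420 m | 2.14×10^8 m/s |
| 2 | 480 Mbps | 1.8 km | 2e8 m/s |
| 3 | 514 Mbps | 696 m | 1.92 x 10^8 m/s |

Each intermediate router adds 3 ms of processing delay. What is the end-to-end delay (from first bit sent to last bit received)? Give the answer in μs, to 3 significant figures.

L = 1169 × 8 = 9352 bits.
Transmission delays (L/R per hop): 114.049, 19.4833, 18.1946 μs; sum = 151.727 μs.
Propagation delays (d/s per hop): 1.96262, 9, 3.625 μs; sum = 14.5876 μs.
Processing at 2 router(s): 2 × 3 ms = 6000 μs.
End-to-end = 6170 μs.

6170 μs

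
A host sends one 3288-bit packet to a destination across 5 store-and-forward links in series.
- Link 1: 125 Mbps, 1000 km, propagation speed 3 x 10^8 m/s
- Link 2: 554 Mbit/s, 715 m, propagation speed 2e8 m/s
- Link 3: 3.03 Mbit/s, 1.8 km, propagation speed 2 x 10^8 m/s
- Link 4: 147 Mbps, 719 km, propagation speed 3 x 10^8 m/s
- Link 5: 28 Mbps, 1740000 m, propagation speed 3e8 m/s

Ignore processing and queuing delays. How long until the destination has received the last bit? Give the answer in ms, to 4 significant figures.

Transmission delays (L/R per hop): 0.026304, 0.00593502, 1.08515, 0.0223673, 0.117429 ms; sum = 1.25718 ms.
Propagation delays (d/s per hop): 3.33333, 0.003575, 0.009, 2.39667, 5.8 ms; sum = 11.5426 ms.
End-to-end = 12.80 ms.

12.80 ms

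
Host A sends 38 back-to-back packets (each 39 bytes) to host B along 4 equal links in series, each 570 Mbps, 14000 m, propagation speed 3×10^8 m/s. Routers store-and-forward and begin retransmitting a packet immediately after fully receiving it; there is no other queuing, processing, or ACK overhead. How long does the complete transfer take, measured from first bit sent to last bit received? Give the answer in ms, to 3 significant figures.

0.209 ms

Per-hop transmission t_tx = L/R = 312/570000000 = 0.000547368 ms.
Per-hop propagation t_prop = 14000/300000000 = 0.0466667 ms.
Pipeline fill: first packet needs 4·t_tx to clear all hops; remaining 37 packets each add one t_tx.
Total = (4+38-1)·t_tx + 4·t_prop = 41·0.000547368 + 4·0.0466667 = 0.209 ms.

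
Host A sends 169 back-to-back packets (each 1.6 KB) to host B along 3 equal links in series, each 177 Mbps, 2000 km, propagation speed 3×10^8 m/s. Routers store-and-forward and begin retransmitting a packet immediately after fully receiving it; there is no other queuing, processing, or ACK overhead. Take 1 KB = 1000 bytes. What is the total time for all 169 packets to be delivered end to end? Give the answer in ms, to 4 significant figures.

Per-hop transmission t_tx = L/R = 12800/177000000 = 0.0723164 ms.
Per-hop propagation t_prop = 2000000/300000000 = 6.66667 ms.
Pipeline fill: first packet needs 3·t_tx to clear all hops; remaining 168 packets each add one t_tx.
Total = (3+169-1)·t_tx + 3·t_prop = 171·0.0723164 + 3·6.66667 = 32.37 ms.

32.37 ms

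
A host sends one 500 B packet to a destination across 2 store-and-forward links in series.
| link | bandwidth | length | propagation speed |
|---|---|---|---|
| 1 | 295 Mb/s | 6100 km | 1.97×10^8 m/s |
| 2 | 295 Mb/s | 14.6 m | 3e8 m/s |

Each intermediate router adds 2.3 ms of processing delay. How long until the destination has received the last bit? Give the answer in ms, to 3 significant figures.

33.3 ms

L = 500 × 8 = 4000 bits.
Transmission delay per hop = L/R = 4000/295000000 = 0.0135593 ms; 2 hops → 0.0271186 ms.
Propagation delays (d/s per hop): 30.9645, 4.86667e-05 ms; sum = 30.9645 ms.
Processing at 1 router(s): 1 × 2.3 ms = 2.3 ms.
End-to-end = 33.3 ms.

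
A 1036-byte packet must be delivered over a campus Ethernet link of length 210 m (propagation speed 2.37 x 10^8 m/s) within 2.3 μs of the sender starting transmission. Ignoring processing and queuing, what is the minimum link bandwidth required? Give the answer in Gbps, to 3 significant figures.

5.86 Gbps

L = 8288 bits.
Propagation delay = 210 / 237000000 = 0.886076 μs.
Transmission budget = 2.3 − 0.886076 = 1.41392 μs.
R ≥ L / t_tx = 8288 bits / 1.41392e-06 s = 5.86 Gbps.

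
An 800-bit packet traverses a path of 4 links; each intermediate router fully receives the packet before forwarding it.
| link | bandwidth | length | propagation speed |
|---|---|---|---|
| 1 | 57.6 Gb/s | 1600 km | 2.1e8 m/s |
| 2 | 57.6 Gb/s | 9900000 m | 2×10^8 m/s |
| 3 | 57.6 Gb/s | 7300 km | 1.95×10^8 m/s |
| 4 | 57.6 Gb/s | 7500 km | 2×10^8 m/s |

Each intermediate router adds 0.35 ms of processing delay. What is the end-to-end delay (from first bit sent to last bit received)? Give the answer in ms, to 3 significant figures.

Transmission delay per hop = L/R = 800/57600000000 = 1.38889e-05 ms; 4 hops → 5.55556e-05 ms.
Propagation delays (d/s per hop): 7.61905, 49.5, 37.4359, 37.5 ms; sum = 132.055 ms.
Processing at 3 router(s): 3 × 0.35 ms = 1.05 ms.
End-to-end = 133 ms.

133 ms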